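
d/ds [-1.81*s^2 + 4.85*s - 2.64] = 4.85 - 3.62*s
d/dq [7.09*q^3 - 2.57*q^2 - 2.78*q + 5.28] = 21.27*q^2 - 5.14*q - 2.78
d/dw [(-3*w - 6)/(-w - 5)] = 9/(w + 5)^2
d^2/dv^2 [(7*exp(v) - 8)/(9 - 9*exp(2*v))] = (-7*exp(4*v) + 32*exp(3*v) - 42*exp(2*v) + 32*exp(v) - 7)*exp(v)/(9*(exp(6*v) - 3*exp(4*v) + 3*exp(2*v) - 1))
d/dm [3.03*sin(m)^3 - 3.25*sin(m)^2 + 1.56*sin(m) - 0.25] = (9.09*sin(m)^2 - 6.5*sin(m) + 1.56)*cos(m)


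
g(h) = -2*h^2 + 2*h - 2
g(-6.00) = -86.00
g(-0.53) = -3.62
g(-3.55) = -34.30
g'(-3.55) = 16.20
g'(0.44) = 0.24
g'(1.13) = -2.52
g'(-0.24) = 2.96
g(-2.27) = -16.85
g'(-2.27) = 11.08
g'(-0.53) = 4.12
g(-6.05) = -87.30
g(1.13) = -2.29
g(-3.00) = -26.00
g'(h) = 2 - 4*h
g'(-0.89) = 5.56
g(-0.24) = -2.60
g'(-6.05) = 26.20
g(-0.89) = -5.36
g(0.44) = -1.51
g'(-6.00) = 26.00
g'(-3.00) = 14.00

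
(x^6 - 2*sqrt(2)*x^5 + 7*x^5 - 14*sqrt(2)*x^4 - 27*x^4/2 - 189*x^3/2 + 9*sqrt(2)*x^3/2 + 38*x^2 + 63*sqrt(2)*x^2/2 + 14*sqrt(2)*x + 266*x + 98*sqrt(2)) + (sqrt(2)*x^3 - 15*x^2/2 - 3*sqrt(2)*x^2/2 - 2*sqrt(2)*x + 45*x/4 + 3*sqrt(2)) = x^6 - 2*sqrt(2)*x^5 + 7*x^5 - 14*sqrt(2)*x^4 - 27*x^4/2 - 189*x^3/2 + 11*sqrt(2)*x^3/2 + 61*x^2/2 + 30*sqrt(2)*x^2 + 12*sqrt(2)*x + 1109*x/4 + 101*sqrt(2)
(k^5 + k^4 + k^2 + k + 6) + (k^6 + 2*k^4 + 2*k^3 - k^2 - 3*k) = k^6 + k^5 + 3*k^4 + 2*k^3 - 2*k + 6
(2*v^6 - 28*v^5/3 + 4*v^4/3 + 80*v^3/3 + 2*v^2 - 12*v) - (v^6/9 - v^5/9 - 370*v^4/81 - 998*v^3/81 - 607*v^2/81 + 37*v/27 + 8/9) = 17*v^6/9 - 83*v^5/9 + 478*v^4/81 + 3158*v^3/81 + 769*v^2/81 - 361*v/27 - 8/9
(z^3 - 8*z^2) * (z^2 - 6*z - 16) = z^5 - 14*z^4 + 32*z^3 + 128*z^2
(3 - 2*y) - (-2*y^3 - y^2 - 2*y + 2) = 2*y^3 + y^2 + 1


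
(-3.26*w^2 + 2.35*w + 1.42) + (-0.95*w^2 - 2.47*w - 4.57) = -4.21*w^2 - 0.12*w - 3.15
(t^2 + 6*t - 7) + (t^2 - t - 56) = 2*t^2 + 5*t - 63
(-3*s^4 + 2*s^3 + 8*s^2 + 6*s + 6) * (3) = -9*s^4 + 6*s^3 + 24*s^2 + 18*s + 18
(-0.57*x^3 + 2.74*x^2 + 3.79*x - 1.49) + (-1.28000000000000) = -0.57*x^3 + 2.74*x^2 + 3.79*x - 2.77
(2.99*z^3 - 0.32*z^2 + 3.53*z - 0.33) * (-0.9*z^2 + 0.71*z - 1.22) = -2.691*z^5 + 2.4109*z^4 - 7.052*z^3 + 3.1937*z^2 - 4.5409*z + 0.4026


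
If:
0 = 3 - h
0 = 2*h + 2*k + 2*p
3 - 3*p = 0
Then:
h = 3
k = -4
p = 1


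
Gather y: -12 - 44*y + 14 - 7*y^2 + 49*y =-7*y^2 + 5*y + 2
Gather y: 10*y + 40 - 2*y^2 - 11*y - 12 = -2*y^2 - y + 28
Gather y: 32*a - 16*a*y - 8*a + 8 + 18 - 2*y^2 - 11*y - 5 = 24*a - 2*y^2 + y*(-16*a - 11) + 21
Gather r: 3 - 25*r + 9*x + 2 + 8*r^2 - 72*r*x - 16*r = 8*r^2 + r*(-72*x - 41) + 9*x + 5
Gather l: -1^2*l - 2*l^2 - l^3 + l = -l^3 - 2*l^2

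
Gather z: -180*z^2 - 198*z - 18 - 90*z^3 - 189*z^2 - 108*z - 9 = -90*z^3 - 369*z^2 - 306*z - 27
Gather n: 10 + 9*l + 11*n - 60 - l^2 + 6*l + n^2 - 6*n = -l^2 + 15*l + n^2 + 5*n - 50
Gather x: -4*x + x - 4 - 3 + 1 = -3*x - 6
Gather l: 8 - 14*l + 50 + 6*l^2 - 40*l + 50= 6*l^2 - 54*l + 108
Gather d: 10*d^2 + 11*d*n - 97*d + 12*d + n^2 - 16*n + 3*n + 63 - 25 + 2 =10*d^2 + d*(11*n - 85) + n^2 - 13*n + 40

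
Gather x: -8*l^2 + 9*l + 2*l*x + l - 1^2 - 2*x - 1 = -8*l^2 + 10*l + x*(2*l - 2) - 2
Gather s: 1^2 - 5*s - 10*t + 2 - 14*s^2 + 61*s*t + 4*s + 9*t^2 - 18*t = -14*s^2 + s*(61*t - 1) + 9*t^2 - 28*t + 3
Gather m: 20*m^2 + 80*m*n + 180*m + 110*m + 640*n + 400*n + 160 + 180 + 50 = 20*m^2 + m*(80*n + 290) + 1040*n + 390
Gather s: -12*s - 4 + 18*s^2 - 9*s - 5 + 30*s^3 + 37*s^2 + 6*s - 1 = 30*s^3 + 55*s^2 - 15*s - 10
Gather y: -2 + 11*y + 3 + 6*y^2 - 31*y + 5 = 6*y^2 - 20*y + 6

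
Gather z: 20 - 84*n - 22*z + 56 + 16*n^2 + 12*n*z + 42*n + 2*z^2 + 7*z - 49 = 16*n^2 - 42*n + 2*z^2 + z*(12*n - 15) + 27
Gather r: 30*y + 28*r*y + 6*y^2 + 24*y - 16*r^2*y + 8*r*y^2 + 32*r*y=-16*r^2*y + r*(8*y^2 + 60*y) + 6*y^2 + 54*y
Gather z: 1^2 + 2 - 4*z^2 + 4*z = -4*z^2 + 4*z + 3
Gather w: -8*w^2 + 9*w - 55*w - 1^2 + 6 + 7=-8*w^2 - 46*w + 12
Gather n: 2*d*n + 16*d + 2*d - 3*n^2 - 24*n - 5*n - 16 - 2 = 18*d - 3*n^2 + n*(2*d - 29) - 18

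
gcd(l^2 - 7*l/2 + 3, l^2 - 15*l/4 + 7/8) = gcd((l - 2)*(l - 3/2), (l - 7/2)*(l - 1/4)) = 1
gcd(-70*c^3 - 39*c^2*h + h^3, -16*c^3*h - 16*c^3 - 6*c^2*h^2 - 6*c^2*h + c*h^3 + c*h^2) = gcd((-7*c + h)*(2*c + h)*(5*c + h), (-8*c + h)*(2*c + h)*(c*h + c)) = 2*c + h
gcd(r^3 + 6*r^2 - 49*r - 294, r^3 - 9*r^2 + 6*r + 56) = r - 7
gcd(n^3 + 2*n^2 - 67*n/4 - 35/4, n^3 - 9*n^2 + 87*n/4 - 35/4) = n - 7/2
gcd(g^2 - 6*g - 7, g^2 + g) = g + 1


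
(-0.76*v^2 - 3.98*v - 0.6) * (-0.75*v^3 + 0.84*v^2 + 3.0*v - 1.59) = 0.57*v^5 + 2.3466*v^4 - 5.1732*v^3 - 11.2356*v^2 + 4.5282*v + 0.954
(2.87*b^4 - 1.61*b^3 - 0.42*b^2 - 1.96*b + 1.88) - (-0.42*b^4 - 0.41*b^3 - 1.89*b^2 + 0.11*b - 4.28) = 3.29*b^4 - 1.2*b^3 + 1.47*b^2 - 2.07*b + 6.16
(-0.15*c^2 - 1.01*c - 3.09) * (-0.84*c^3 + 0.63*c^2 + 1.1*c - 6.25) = 0.126*c^5 + 0.7539*c^4 + 1.7943*c^3 - 2.1202*c^2 + 2.9135*c + 19.3125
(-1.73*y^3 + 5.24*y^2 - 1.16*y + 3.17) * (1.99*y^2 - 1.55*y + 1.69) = -3.4427*y^5 + 13.1091*y^4 - 13.3541*y^3 + 16.9619*y^2 - 6.8739*y + 5.3573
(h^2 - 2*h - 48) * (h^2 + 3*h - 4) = h^4 + h^3 - 58*h^2 - 136*h + 192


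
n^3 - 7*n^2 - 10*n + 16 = (n - 8)*(n - 1)*(n + 2)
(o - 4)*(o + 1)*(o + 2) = o^3 - o^2 - 10*o - 8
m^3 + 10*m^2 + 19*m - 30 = (m - 1)*(m + 5)*(m + 6)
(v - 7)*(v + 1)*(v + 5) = v^3 - v^2 - 37*v - 35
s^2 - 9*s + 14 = (s - 7)*(s - 2)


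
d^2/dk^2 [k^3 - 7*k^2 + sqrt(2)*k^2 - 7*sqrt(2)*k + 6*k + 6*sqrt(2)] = 6*k - 14 + 2*sqrt(2)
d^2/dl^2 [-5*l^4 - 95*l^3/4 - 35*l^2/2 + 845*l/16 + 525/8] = -60*l^2 - 285*l/2 - 35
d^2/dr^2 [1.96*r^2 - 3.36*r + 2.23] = 3.92000000000000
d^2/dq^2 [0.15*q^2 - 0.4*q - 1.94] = 0.300000000000000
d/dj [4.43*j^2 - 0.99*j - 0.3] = 8.86*j - 0.99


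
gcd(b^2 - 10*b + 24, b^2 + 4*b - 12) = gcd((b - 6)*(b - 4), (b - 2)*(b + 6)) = 1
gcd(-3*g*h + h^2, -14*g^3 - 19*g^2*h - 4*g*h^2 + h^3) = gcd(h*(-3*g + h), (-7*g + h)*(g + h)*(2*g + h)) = 1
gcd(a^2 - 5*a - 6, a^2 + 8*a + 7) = a + 1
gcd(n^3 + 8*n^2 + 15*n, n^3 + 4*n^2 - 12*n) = n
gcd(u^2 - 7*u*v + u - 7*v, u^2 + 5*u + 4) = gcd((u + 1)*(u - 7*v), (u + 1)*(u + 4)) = u + 1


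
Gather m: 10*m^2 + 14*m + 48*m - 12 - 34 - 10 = 10*m^2 + 62*m - 56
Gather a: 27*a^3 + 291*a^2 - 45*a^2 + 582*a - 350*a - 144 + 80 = 27*a^3 + 246*a^2 + 232*a - 64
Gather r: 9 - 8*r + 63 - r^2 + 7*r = -r^2 - r + 72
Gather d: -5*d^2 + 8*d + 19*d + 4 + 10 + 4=-5*d^2 + 27*d + 18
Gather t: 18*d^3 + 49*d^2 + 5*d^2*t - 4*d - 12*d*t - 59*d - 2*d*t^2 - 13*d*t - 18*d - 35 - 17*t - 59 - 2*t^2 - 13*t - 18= 18*d^3 + 49*d^2 - 81*d + t^2*(-2*d - 2) + t*(5*d^2 - 25*d - 30) - 112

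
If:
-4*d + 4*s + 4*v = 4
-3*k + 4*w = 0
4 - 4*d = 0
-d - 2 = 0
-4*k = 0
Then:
No Solution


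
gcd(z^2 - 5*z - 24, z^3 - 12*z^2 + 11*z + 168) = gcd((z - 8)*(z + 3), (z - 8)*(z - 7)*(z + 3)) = z^2 - 5*z - 24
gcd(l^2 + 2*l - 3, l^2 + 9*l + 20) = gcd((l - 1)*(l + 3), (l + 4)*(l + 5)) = 1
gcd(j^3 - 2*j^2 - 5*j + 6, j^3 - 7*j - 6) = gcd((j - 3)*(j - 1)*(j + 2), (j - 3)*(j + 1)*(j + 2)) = j^2 - j - 6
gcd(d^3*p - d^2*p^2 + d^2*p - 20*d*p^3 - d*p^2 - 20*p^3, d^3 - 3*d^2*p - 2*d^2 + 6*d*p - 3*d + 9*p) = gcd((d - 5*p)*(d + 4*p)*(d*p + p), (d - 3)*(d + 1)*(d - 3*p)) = d + 1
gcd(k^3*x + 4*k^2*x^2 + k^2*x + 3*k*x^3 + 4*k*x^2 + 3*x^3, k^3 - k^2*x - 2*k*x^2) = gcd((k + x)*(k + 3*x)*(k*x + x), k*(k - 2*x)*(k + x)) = k + x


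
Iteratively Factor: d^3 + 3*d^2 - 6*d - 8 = (d + 4)*(d^2 - d - 2) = (d - 2)*(d + 4)*(d + 1)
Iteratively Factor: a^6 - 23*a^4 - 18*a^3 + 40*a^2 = (a)*(a^5 - 23*a^3 - 18*a^2 + 40*a) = a*(a + 4)*(a^4 - 4*a^3 - 7*a^2 + 10*a) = a*(a - 5)*(a + 4)*(a^3 + a^2 - 2*a) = a*(a - 5)*(a - 1)*(a + 4)*(a^2 + 2*a) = a^2*(a - 5)*(a - 1)*(a + 4)*(a + 2)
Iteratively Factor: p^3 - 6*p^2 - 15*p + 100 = (p + 4)*(p^2 - 10*p + 25) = (p - 5)*(p + 4)*(p - 5)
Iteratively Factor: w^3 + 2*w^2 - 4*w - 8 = (w - 2)*(w^2 + 4*w + 4) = (w - 2)*(w + 2)*(w + 2)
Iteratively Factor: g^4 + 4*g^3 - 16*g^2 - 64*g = (g + 4)*(g^3 - 16*g) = (g + 4)^2*(g^2 - 4*g) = g*(g + 4)^2*(g - 4)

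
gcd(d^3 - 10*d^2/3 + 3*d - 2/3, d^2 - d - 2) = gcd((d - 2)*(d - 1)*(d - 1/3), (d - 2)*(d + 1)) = d - 2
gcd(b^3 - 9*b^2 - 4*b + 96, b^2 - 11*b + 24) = b - 8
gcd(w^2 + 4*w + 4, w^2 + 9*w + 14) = w + 2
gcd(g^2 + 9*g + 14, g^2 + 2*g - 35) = g + 7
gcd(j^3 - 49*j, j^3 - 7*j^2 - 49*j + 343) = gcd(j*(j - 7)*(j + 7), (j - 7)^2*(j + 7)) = j^2 - 49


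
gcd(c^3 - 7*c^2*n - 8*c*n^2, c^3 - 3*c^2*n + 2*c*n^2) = c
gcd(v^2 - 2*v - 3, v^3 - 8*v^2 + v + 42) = v - 3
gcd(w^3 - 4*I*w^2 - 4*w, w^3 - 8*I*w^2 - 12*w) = w^2 - 2*I*w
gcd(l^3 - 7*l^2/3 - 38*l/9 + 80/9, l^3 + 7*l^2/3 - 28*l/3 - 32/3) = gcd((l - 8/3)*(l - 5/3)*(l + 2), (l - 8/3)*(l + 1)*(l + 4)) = l - 8/3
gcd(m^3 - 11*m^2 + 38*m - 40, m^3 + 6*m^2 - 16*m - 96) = m - 4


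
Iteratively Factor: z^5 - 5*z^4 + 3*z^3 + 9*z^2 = (z + 1)*(z^4 - 6*z^3 + 9*z^2) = z*(z + 1)*(z^3 - 6*z^2 + 9*z) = z*(z - 3)*(z + 1)*(z^2 - 3*z) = z*(z - 3)^2*(z + 1)*(z)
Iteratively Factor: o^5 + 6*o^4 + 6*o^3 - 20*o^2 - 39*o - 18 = (o + 1)*(o^4 + 5*o^3 + o^2 - 21*o - 18) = (o + 1)*(o + 3)*(o^3 + 2*o^2 - 5*o - 6) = (o + 1)*(o + 3)^2*(o^2 - o - 2) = (o - 2)*(o + 1)*(o + 3)^2*(o + 1)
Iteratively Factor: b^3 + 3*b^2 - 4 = (b + 2)*(b^2 + b - 2) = (b - 1)*(b + 2)*(b + 2)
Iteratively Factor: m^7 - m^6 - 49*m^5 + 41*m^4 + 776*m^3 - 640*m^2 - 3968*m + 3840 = (m + 4)*(m^6 - 5*m^5 - 29*m^4 + 157*m^3 + 148*m^2 - 1232*m + 960) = (m + 4)^2*(m^5 - 9*m^4 + 7*m^3 + 129*m^2 - 368*m + 240) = (m - 1)*(m + 4)^2*(m^4 - 8*m^3 - m^2 + 128*m - 240) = (m - 1)*(m + 4)^3*(m^3 - 12*m^2 + 47*m - 60) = (m - 4)*(m - 1)*(m + 4)^3*(m^2 - 8*m + 15) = (m - 5)*(m - 4)*(m - 1)*(m + 4)^3*(m - 3)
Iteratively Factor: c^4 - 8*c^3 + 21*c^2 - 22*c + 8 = (c - 1)*(c^3 - 7*c^2 + 14*c - 8) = (c - 1)^2*(c^2 - 6*c + 8) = (c - 2)*(c - 1)^2*(c - 4)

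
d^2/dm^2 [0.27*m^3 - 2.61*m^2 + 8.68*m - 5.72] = 1.62*m - 5.22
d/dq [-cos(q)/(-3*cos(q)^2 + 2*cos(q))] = 3*sin(q)/(3*cos(q) - 2)^2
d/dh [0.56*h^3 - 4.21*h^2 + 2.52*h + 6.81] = 1.68*h^2 - 8.42*h + 2.52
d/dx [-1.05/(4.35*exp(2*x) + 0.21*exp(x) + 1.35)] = (9.135*exp(x) + 0.2205)*exp(x)/(4.35*exp(2*x) + 0.21*exp(x) + 1.35)^2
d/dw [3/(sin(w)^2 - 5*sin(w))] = 3*(5 - 2*sin(w))*cos(w)/((sin(w) - 5)^2*sin(w)^2)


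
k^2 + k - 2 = (k - 1)*(k + 2)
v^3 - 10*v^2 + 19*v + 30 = (v - 6)*(v - 5)*(v + 1)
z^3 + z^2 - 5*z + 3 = (z - 1)^2*(z + 3)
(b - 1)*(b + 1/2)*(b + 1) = b^3 + b^2/2 - b - 1/2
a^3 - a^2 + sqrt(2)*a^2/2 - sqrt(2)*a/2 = a*(a - 1)*(a + sqrt(2)/2)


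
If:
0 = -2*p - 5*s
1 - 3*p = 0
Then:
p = 1/3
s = -2/15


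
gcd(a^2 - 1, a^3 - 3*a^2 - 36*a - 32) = a + 1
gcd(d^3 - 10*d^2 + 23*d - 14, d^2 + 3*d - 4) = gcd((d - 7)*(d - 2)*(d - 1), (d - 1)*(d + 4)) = d - 1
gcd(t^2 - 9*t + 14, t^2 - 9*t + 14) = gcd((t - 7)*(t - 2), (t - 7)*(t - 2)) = t^2 - 9*t + 14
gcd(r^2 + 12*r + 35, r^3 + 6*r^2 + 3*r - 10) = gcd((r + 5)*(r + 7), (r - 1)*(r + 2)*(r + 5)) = r + 5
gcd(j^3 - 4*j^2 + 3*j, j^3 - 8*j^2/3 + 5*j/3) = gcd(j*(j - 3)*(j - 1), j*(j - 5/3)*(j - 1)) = j^2 - j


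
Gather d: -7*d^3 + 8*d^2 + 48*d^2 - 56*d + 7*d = -7*d^3 + 56*d^2 - 49*d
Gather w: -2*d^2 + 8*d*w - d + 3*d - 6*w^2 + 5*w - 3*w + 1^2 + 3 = -2*d^2 + 2*d - 6*w^2 + w*(8*d + 2) + 4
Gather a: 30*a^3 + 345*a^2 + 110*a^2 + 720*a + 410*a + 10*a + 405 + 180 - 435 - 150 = 30*a^3 + 455*a^2 + 1140*a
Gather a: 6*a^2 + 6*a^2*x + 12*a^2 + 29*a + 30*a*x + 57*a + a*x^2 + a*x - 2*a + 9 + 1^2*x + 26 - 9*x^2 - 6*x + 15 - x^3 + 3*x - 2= a^2*(6*x + 18) + a*(x^2 + 31*x + 84) - x^3 - 9*x^2 - 2*x + 48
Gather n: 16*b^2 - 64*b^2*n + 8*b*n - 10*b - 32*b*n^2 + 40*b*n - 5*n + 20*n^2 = 16*b^2 - 10*b + n^2*(20 - 32*b) + n*(-64*b^2 + 48*b - 5)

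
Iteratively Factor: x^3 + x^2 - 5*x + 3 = (x + 3)*(x^2 - 2*x + 1) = (x - 1)*(x + 3)*(x - 1)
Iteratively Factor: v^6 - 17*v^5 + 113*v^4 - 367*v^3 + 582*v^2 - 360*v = (v - 3)*(v^5 - 14*v^4 + 71*v^3 - 154*v^2 + 120*v) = (v - 3)*(v - 2)*(v^4 - 12*v^3 + 47*v^2 - 60*v) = (v - 4)*(v - 3)*(v - 2)*(v^3 - 8*v^2 + 15*v) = (v - 5)*(v - 4)*(v - 3)*(v - 2)*(v^2 - 3*v) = (v - 5)*(v - 4)*(v - 3)^2*(v - 2)*(v)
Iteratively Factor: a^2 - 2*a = (a - 2)*(a)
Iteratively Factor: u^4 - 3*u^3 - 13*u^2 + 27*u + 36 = (u - 3)*(u^3 - 13*u - 12) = (u - 3)*(u + 1)*(u^2 - u - 12) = (u - 4)*(u - 3)*(u + 1)*(u + 3)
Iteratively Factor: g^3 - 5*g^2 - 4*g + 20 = (g - 2)*(g^2 - 3*g - 10) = (g - 2)*(g + 2)*(g - 5)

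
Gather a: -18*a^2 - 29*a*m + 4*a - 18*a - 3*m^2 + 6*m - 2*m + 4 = -18*a^2 + a*(-29*m - 14) - 3*m^2 + 4*m + 4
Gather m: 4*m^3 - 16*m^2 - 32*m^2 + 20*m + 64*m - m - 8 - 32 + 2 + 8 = 4*m^3 - 48*m^2 + 83*m - 30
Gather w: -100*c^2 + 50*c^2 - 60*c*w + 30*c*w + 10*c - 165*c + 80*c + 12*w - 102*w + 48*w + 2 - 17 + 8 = -50*c^2 - 75*c + w*(-30*c - 42) - 7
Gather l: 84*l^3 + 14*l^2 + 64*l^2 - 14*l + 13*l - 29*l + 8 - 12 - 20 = 84*l^3 + 78*l^2 - 30*l - 24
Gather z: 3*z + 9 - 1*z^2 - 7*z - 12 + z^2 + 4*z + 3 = 0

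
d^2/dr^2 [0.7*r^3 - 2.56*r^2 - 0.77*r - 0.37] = 4.2*r - 5.12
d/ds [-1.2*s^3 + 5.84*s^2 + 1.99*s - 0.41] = -3.6*s^2 + 11.68*s + 1.99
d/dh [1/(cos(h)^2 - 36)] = 2*sin(h)*cos(h)/(cos(h)^2 - 36)^2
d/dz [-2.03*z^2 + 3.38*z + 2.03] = 3.38 - 4.06*z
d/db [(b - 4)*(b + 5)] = 2*b + 1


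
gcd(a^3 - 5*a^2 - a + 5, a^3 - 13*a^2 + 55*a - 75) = a - 5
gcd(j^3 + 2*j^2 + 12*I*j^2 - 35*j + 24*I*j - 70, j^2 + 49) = j + 7*I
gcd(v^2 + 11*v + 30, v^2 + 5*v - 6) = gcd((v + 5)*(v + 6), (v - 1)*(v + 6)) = v + 6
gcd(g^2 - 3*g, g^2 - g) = g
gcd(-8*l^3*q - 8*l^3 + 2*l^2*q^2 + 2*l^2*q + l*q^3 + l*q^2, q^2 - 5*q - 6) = q + 1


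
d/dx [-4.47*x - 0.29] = -4.47000000000000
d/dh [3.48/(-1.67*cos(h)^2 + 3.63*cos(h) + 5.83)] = (12.6324 - 11.6232*cos(h))*sin(h)/(-1.67*cos(h)^2 + 3.63*cos(h) + 5.83)^2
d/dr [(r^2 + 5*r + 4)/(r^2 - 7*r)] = 4*(-3*r^2 - 2*r + 7)/(r^2*(r^2 - 14*r + 49))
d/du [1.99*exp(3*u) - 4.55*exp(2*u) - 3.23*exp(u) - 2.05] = (5.97*exp(2*u) - 9.1*exp(u) - 3.23)*exp(u)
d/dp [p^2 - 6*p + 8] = 2*p - 6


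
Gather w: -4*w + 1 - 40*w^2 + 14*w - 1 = -40*w^2 + 10*w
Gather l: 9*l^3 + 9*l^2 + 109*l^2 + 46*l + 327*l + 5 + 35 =9*l^3 + 118*l^2 + 373*l + 40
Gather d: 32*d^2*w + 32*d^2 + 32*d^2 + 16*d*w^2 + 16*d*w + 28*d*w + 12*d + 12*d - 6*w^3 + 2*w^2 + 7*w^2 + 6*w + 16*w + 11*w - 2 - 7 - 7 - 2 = d^2*(32*w + 64) + d*(16*w^2 + 44*w + 24) - 6*w^3 + 9*w^2 + 33*w - 18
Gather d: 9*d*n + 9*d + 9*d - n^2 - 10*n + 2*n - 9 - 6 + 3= d*(9*n + 18) - n^2 - 8*n - 12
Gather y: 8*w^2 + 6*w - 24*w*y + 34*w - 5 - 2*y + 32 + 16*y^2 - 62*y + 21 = 8*w^2 + 40*w + 16*y^2 + y*(-24*w - 64) + 48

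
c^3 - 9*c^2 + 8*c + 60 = (c - 6)*(c - 5)*(c + 2)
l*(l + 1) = l^2 + l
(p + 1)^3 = p^3 + 3*p^2 + 3*p + 1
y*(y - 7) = y^2 - 7*y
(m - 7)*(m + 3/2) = m^2 - 11*m/2 - 21/2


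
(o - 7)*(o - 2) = o^2 - 9*o + 14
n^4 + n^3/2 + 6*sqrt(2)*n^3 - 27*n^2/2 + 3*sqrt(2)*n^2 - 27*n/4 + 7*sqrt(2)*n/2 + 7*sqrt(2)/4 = (n + 1/2)*(n - sqrt(2)/2)^2*(n + 7*sqrt(2))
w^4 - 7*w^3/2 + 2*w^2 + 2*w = w*(w - 2)^2*(w + 1/2)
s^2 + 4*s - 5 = (s - 1)*(s + 5)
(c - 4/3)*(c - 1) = c^2 - 7*c/3 + 4/3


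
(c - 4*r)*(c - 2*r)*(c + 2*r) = c^3 - 4*c^2*r - 4*c*r^2 + 16*r^3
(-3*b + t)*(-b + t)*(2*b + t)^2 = 12*b^4 - 4*b^3*t - 9*b^2*t^2 + t^4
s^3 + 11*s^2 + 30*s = s*(s + 5)*(s + 6)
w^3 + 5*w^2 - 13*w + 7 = (w - 1)^2*(w + 7)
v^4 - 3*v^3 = v^3*(v - 3)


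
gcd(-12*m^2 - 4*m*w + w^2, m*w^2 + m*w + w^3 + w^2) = 1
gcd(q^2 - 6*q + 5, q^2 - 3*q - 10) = q - 5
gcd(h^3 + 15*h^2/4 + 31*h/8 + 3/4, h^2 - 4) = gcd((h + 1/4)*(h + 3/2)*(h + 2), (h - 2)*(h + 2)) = h + 2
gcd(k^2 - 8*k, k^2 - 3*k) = k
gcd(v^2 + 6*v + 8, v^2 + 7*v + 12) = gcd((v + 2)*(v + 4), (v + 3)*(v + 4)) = v + 4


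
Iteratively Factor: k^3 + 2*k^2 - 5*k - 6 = (k + 1)*(k^2 + k - 6) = (k - 2)*(k + 1)*(k + 3)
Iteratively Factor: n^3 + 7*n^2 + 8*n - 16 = (n - 1)*(n^2 + 8*n + 16) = (n - 1)*(n + 4)*(n + 4)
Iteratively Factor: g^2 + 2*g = (g + 2)*(g)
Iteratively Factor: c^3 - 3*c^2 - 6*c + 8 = (c - 1)*(c^2 - 2*c - 8) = (c - 1)*(c + 2)*(c - 4)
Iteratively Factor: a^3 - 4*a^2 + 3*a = (a)*(a^2 - 4*a + 3) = a*(a - 1)*(a - 3)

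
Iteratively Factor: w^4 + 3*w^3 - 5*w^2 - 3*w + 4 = (w + 1)*(w^3 + 2*w^2 - 7*w + 4) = (w + 1)*(w + 4)*(w^2 - 2*w + 1) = (w - 1)*(w + 1)*(w + 4)*(w - 1)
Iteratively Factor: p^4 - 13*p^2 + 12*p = (p)*(p^3 - 13*p + 12) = p*(p + 4)*(p^2 - 4*p + 3) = p*(p - 1)*(p + 4)*(p - 3)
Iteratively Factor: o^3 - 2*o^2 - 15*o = (o)*(o^2 - 2*o - 15) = o*(o + 3)*(o - 5)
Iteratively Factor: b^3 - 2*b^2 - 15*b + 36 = (b + 4)*(b^2 - 6*b + 9) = (b - 3)*(b + 4)*(b - 3)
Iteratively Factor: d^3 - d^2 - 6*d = (d - 3)*(d^2 + 2*d) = (d - 3)*(d + 2)*(d)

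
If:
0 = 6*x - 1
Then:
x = 1/6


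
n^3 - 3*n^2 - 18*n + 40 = (n - 5)*(n - 2)*(n + 4)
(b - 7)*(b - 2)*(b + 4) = b^3 - 5*b^2 - 22*b + 56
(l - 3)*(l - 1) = l^2 - 4*l + 3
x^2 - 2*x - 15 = (x - 5)*(x + 3)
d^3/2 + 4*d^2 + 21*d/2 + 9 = (d/2 + 1)*(d + 3)^2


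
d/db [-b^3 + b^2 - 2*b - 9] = -3*b^2 + 2*b - 2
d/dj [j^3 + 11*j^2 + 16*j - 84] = 3*j^2 + 22*j + 16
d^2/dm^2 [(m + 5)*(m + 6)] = 2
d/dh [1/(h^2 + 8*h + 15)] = 2*(-h - 4)/(h^2 + 8*h + 15)^2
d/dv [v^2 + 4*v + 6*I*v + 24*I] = 2*v + 4 + 6*I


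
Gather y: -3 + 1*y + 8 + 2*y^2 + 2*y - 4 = 2*y^2 + 3*y + 1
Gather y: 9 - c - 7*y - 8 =-c - 7*y + 1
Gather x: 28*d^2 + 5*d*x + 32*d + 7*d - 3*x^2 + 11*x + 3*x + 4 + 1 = 28*d^2 + 39*d - 3*x^2 + x*(5*d + 14) + 5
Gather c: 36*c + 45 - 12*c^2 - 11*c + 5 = -12*c^2 + 25*c + 50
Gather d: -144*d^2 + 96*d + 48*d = -144*d^2 + 144*d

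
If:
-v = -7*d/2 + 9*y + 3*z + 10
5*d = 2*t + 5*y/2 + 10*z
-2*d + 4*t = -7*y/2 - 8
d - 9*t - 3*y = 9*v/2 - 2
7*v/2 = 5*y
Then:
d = 15503/2750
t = 367/550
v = 68/275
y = 238/1375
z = 1321/500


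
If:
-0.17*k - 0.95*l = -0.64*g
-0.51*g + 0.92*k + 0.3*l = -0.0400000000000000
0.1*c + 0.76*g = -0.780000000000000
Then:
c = -12.4572794264091*l - 7.69707229635531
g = 1.63911571400119*l - 0.0135431189006174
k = 0.582553276239793*l - 0.0509858593905596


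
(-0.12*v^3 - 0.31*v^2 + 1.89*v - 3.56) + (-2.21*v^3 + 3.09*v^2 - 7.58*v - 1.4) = -2.33*v^3 + 2.78*v^2 - 5.69*v - 4.96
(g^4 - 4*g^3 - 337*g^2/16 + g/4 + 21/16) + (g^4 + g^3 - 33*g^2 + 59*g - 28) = 2*g^4 - 3*g^3 - 865*g^2/16 + 237*g/4 - 427/16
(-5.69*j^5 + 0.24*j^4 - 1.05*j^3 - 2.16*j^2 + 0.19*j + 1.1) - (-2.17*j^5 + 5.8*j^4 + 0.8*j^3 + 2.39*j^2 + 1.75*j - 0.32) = -3.52*j^5 - 5.56*j^4 - 1.85*j^3 - 4.55*j^2 - 1.56*j + 1.42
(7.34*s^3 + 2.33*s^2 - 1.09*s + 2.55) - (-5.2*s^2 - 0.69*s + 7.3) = 7.34*s^3 + 7.53*s^2 - 0.4*s - 4.75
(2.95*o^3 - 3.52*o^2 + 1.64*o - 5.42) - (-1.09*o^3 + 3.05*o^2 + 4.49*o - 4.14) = 4.04*o^3 - 6.57*o^2 - 2.85*o - 1.28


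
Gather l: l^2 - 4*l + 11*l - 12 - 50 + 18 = l^2 + 7*l - 44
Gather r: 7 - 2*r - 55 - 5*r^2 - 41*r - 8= -5*r^2 - 43*r - 56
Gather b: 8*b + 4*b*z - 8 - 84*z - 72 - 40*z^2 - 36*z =b*(4*z + 8) - 40*z^2 - 120*z - 80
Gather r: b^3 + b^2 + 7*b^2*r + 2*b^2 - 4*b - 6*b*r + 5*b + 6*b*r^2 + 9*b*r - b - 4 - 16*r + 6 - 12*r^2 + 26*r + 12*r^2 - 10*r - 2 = b^3 + 3*b^2 + 6*b*r^2 + r*(7*b^2 + 3*b)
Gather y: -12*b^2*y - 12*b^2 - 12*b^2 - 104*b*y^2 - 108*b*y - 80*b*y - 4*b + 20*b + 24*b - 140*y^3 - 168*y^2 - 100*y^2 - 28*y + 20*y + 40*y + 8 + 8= -24*b^2 + 40*b - 140*y^3 + y^2*(-104*b - 268) + y*(-12*b^2 - 188*b + 32) + 16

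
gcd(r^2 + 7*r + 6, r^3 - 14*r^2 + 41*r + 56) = r + 1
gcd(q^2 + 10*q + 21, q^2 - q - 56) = q + 7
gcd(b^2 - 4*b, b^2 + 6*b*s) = b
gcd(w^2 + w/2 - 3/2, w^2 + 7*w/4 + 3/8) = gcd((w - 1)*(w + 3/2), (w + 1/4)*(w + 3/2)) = w + 3/2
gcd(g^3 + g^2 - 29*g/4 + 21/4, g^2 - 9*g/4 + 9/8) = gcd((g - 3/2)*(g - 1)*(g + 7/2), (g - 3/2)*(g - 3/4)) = g - 3/2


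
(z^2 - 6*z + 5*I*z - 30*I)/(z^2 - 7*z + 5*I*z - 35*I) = (z - 6)/(z - 7)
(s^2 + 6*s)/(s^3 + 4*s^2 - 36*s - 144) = s/(s^2 - 2*s - 24)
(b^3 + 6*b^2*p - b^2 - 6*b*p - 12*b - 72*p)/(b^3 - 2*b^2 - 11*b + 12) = (b + 6*p)/(b - 1)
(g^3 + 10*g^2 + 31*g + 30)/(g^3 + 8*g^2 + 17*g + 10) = (g + 3)/(g + 1)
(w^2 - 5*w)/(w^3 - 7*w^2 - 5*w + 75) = w/(w^2 - 2*w - 15)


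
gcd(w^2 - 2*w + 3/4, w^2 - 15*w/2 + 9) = w - 3/2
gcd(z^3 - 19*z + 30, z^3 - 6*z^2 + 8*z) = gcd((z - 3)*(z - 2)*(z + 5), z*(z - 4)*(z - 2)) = z - 2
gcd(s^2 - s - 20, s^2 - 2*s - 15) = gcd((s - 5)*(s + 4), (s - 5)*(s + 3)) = s - 5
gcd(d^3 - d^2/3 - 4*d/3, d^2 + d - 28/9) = d - 4/3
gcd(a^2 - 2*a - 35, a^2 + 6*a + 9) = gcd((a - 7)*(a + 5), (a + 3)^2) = 1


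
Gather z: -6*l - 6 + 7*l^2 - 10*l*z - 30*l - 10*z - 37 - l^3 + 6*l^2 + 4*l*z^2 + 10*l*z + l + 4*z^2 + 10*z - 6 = -l^3 + 13*l^2 - 35*l + z^2*(4*l + 4) - 49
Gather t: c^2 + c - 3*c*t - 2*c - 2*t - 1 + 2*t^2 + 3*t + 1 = c^2 - c + 2*t^2 + t*(1 - 3*c)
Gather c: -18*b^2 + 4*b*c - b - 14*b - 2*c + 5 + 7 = -18*b^2 - 15*b + c*(4*b - 2) + 12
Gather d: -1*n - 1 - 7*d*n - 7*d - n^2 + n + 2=d*(-7*n - 7) - n^2 + 1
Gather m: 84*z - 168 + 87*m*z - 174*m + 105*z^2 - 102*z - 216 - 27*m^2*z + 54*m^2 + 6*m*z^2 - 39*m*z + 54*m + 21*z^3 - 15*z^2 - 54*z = m^2*(54 - 27*z) + m*(6*z^2 + 48*z - 120) + 21*z^3 + 90*z^2 - 72*z - 384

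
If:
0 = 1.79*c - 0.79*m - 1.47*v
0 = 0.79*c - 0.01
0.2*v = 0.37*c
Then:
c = 0.01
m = -0.01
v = 0.02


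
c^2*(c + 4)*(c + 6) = c^4 + 10*c^3 + 24*c^2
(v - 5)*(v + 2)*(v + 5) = v^3 + 2*v^2 - 25*v - 50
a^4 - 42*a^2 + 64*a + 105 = (a - 5)*(a - 3)*(a + 1)*(a + 7)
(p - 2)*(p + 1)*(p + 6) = p^3 + 5*p^2 - 8*p - 12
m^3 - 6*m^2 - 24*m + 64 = (m - 8)*(m - 2)*(m + 4)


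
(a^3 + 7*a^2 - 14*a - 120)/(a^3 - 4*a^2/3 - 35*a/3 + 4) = 3*(a^2 + 11*a + 30)/(3*a^2 + 8*a - 3)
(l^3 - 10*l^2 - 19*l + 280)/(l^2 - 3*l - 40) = l - 7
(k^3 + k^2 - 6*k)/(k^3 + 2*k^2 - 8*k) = (k + 3)/(k + 4)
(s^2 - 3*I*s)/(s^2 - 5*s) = (s - 3*I)/(s - 5)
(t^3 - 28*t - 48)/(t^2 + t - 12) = (t^2 - 4*t - 12)/(t - 3)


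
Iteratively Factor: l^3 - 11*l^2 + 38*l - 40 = (l - 5)*(l^2 - 6*l + 8) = (l - 5)*(l - 4)*(l - 2)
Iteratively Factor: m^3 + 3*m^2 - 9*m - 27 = (m + 3)*(m^2 - 9) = (m - 3)*(m + 3)*(m + 3)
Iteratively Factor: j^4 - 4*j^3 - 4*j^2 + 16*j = (j - 4)*(j^3 - 4*j) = j*(j - 4)*(j^2 - 4) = j*(j - 4)*(j + 2)*(j - 2)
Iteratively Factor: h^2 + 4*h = (h)*(h + 4)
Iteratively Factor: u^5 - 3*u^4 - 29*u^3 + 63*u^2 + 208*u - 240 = (u + 3)*(u^4 - 6*u^3 - 11*u^2 + 96*u - 80) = (u - 5)*(u + 3)*(u^3 - u^2 - 16*u + 16) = (u - 5)*(u - 1)*(u + 3)*(u^2 - 16) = (u - 5)*(u - 1)*(u + 3)*(u + 4)*(u - 4)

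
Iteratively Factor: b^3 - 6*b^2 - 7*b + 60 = (b + 3)*(b^2 - 9*b + 20) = (b - 4)*(b + 3)*(b - 5)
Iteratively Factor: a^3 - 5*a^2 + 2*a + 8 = (a - 4)*(a^2 - a - 2) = (a - 4)*(a + 1)*(a - 2)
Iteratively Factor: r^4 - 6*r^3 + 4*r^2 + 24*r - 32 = (r - 2)*(r^3 - 4*r^2 - 4*r + 16) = (r - 2)^2*(r^2 - 2*r - 8) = (r - 4)*(r - 2)^2*(r + 2)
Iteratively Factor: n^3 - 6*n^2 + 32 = (n + 2)*(n^2 - 8*n + 16) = (n - 4)*(n + 2)*(n - 4)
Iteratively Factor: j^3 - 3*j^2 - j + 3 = (j - 3)*(j^2 - 1) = (j - 3)*(j + 1)*(j - 1)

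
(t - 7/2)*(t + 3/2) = t^2 - 2*t - 21/4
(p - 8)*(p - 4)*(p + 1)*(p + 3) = p^4 - 8*p^3 - 13*p^2 + 92*p + 96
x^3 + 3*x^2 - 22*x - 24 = (x - 4)*(x + 1)*(x + 6)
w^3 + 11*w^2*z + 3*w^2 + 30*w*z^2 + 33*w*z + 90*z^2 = (w + 3)*(w + 5*z)*(w + 6*z)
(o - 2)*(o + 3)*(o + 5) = o^3 + 6*o^2 - o - 30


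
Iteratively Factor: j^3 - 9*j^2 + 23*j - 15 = (j - 3)*(j^2 - 6*j + 5) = (j - 3)*(j - 1)*(j - 5)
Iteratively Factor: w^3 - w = (w)*(w^2 - 1) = w*(w - 1)*(w + 1)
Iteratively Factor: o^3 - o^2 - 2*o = (o)*(o^2 - o - 2) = o*(o + 1)*(o - 2)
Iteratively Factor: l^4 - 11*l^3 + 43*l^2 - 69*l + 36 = (l - 3)*(l^3 - 8*l^2 + 19*l - 12) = (l - 3)*(l - 1)*(l^2 - 7*l + 12) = (l - 4)*(l - 3)*(l - 1)*(l - 3)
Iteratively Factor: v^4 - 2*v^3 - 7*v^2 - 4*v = (v - 4)*(v^3 + 2*v^2 + v) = (v - 4)*(v + 1)*(v^2 + v) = v*(v - 4)*(v + 1)*(v + 1)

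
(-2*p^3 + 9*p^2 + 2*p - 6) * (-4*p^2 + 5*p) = 8*p^5 - 46*p^4 + 37*p^3 + 34*p^2 - 30*p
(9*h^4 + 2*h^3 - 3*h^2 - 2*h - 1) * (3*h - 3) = 27*h^5 - 21*h^4 - 15*h^3 + 3*h^2 + 3*h + 3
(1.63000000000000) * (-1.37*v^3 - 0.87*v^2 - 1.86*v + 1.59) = -2.2331*v^3 - 1.4181*v^2 - 3.0318*v + 2.5917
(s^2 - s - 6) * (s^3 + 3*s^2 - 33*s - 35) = s^5 + 2*s^4 - 42*s^3 - 20*s^2 + 233*s + 210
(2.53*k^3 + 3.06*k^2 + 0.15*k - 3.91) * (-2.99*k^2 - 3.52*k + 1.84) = -7.5647*k^5 - 18.055*k^4 - 6.5645*k^3 + 16.7933*k^2 + 14.0392*k - 7.1944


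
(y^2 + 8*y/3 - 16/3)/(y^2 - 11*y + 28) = (3*y^2 + 8*y - 16)/(3*(y^2 - 11*y + 28))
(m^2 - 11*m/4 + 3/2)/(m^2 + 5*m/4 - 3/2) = (m - 2)/(m + 2)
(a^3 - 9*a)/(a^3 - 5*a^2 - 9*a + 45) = a/(a - 5)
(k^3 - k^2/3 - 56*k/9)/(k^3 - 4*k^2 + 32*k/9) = (3*k + 7)/(3*k - 4)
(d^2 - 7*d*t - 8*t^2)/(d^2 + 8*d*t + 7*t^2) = (d - 8*t)/(d + 7*t)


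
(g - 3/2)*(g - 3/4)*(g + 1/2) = g^3 - 7*g^2/4 + 9/16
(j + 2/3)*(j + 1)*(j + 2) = j^3 + 11*j^2/3 + 4*j + 4/3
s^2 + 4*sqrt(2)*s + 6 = (s + sqrt(2))*(s + 3*sqrt(2))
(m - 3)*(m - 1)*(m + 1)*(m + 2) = m^4 - m^3 - 7*m^2 + m + 6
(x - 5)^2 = x^2 - 10*x + 25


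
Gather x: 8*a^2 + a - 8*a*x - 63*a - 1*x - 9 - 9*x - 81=8*a^2 - 62*a + x*(-8*a - 10) - 90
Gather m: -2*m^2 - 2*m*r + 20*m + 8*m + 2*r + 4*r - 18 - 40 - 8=-2*m^2 + m*(28 - 2*r) + 6*r - 66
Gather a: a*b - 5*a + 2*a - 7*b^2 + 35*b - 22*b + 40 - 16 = a*(b - 3) - 7*b^2 + 13*b + 24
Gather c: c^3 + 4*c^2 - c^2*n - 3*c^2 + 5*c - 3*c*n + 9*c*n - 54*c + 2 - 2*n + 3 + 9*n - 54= c^3 + c^2*(1 - n) + c*(6*n - 49) + 7*n - 49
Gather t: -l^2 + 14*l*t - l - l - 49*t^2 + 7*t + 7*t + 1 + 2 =-l^2 - 2*l - 49*t^2 + t*(14*l + 14) + 3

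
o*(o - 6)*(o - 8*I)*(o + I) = o^4 - 6*o^3 - 7*I*o^3 + 8*o^2 + 42*I*o^2 - 48*o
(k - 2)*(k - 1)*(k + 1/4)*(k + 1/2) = k^4 - 9*k^3/4 - k^2/8 + 9*k/8 + 1/4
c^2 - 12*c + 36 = (c - 6)^2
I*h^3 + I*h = h*(h + I)*(I*h + 1)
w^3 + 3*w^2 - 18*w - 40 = (w - 4)*(w + 2)*(w + 5)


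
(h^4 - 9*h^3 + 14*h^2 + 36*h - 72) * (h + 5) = h^5 - 4*h^4 - 31*h^3 + 106*h^2 + 108*h - 360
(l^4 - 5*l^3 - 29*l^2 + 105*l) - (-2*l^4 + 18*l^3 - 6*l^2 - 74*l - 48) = 3*l^4 - 23*l^3 - 23*l^2 + 179*l + 48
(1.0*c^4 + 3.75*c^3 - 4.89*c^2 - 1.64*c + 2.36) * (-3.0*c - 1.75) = -3.0*c^5 - 13.0*c^4 + 8.1075*c^3 + 13.4775*c^2 - 4.21*c - 4.13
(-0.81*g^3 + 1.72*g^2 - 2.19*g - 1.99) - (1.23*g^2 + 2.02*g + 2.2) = -0.81*g^3 + 0.49*g^2 - 4.21*g - 4.19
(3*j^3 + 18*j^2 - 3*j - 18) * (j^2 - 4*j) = 3*j^5 + 6*j^4 - 75*j^3 - 6*j^2 + 72*j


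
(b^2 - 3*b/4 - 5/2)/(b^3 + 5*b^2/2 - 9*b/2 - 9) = (4*b + 5)/(2*(2*b^2 + 9*b + 9))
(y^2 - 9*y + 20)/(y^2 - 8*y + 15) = (y - 4)/(y - 3)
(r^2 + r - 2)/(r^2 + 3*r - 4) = (r + 2)/(r + 4)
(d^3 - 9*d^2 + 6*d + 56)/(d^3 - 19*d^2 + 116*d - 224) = (d + 2)/(d - 8)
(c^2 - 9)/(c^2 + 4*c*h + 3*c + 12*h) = (c - 3)/(c + 4*h)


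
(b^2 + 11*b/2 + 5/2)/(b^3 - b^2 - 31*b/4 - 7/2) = 2*(b + 5)/(2*b^2 - 3*b - 14)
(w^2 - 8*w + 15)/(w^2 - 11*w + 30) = (w - 3)/(w - 6)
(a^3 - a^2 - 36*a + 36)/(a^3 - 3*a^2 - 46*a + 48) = (a - 6)/(a - 8)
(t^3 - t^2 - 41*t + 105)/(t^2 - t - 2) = (-t^3 + t^2 + 41*t - 105)/(-t^2 + t + 2)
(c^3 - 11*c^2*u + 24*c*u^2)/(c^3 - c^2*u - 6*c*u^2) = (c - 8*u)/(c + 2*u)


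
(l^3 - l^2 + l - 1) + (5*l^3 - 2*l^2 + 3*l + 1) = 6*l^3 - 3*l^2 + 4*l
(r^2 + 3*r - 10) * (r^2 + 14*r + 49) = r^4 + 17*r^3 + 81*r^2 + 7*r - 490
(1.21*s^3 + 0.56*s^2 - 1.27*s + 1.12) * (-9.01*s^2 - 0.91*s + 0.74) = -10.9021*s^5 - 6.1467*s^4 + 11.8285*s^3 - 8.5211*s^2 - 1.959*s + 0.8288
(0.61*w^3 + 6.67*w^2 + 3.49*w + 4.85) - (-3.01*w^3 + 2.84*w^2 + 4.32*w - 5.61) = 3.62*w^3 + 3.83*w^2 - 0.83*w + 10.46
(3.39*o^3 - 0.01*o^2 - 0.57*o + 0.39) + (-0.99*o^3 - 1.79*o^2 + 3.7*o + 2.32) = 2.4*o^3 - 1.8*o^2 + 3.13*o + 2.71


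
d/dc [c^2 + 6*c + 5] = 2*c + 6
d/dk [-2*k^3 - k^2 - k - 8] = -6*k^2 - 2*k - 1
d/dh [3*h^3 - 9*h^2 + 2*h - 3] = 9*h^2 - 18*h + 2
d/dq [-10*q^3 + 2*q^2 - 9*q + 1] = -30*q^2 + 4*q - 9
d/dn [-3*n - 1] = -3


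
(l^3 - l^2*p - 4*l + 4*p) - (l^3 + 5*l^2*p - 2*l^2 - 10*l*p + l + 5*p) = -6*l^2*p + 2*l^2 + 10*l*p - 5*l - p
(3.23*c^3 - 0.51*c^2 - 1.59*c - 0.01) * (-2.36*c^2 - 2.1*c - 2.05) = -7.6228*c^5 - 5.5794*c^4 - 1.7981*c^3 + 4.4081*c^2 + 3.2805*c + 0.0205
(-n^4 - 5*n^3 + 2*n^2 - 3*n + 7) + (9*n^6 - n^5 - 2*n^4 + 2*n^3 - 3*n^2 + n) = 9*n^6 - n^5 - 3*n^4 - 3*n^3 - n^2 - 2*n + 7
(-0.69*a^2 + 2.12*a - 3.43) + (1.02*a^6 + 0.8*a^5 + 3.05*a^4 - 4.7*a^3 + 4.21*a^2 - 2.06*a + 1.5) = 1.02*a^6 + 0.8*a^5 + 3.05*a^4 - 4.7*a^3 + 3.52*a^2 + 0.0600000000000001*a - 1.93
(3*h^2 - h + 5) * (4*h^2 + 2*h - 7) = 12*h^4 + 2*h^3 - 3*h^2 + 17*h - 35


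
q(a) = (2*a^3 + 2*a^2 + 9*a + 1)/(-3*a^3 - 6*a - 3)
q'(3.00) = 0.10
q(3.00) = -0.98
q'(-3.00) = -0.05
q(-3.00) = -0.65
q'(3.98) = 0.06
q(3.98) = -0.90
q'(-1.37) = -0.60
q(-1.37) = -0.98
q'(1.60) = 0.11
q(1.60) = -1.15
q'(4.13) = 0.06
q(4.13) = -0.89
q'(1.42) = 0.07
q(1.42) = -1.17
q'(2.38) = 0.13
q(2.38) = -1.05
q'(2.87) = 0.11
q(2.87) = -0.99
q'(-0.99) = -1.55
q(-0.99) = -1.35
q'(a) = (9*a^2 + 6)*(2*a^3 + 2*a^2 + 9*a + 1)/(-3*a^3 - 6*a - 3)^2 + (6*a^2 + 4*a + 9)/(-3*a^3 - 6*a - 3)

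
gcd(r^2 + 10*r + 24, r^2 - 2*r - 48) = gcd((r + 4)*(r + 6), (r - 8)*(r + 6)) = r + 6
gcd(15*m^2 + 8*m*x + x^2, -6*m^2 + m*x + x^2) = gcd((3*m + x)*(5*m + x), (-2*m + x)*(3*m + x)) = 3*m + x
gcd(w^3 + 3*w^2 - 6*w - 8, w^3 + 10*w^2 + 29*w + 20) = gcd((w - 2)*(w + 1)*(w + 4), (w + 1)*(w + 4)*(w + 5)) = w^2 + 5*w + 4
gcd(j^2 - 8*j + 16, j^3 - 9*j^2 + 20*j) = j - 4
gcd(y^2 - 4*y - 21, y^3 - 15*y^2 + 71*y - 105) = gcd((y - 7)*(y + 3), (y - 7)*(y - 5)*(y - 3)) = y - 7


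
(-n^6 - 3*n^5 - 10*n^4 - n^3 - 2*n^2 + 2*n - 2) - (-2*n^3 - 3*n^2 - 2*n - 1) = -n^6 - 3*n^5 - 10*n^4 + n^3 + n^2 + 4*n - 1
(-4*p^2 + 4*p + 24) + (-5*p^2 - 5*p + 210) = -9*p^2 - p + 234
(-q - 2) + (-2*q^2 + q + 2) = -2*q^2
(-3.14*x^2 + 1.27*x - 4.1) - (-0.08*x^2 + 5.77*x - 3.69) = -3.06*x^2 - 4.5*x - 0.41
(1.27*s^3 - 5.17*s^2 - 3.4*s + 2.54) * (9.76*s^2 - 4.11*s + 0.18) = 12.3952*s^5 - 55.6789*s^4 - 11.7067*s^3 + 37.8338*s^2 - 11.0514*s + 0.4572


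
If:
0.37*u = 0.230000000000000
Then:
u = 0.62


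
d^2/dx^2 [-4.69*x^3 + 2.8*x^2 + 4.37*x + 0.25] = 5.6 - 28.14*x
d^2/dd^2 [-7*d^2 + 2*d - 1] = -14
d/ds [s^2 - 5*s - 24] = 2*s - 5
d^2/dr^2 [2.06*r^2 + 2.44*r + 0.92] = 4.12000000000000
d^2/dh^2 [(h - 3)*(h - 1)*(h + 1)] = 6*h - 6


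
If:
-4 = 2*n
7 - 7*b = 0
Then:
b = 1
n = -2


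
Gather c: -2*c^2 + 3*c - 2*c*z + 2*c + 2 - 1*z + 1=-2*c^2 + c*(5 - 2*z) - z + 3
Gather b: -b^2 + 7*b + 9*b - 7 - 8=-b^2 + 16*b - 15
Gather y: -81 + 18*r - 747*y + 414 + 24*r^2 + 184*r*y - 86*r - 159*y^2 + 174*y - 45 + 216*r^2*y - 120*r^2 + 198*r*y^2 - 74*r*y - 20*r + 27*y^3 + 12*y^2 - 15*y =-96*r^2 - 88*r + 27*y^3 + y^2*(198*r - 147) + y*(216*r^2 + 110*r - 588) + 288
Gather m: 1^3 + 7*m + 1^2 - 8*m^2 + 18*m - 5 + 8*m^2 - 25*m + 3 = 0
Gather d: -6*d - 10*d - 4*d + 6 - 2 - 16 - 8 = -20*d - 20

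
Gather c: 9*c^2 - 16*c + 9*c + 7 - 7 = 9*c^2 - 7*c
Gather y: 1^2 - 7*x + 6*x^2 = 6*x^2 - 7*x + 1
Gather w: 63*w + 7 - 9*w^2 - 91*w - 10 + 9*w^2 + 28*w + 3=0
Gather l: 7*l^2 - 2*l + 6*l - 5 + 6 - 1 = 7*l^2 + 4*l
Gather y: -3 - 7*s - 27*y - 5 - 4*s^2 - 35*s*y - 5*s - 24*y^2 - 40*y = -4*s^2 - 12*s - 24*y^2 + y*(-35*s - 67) - 8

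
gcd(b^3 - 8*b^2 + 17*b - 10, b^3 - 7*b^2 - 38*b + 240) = b - 5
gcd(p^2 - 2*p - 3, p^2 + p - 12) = p - 3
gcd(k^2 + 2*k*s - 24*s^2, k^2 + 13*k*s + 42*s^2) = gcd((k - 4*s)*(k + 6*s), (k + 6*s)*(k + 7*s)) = k + 6*s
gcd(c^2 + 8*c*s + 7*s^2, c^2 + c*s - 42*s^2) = c + 7*s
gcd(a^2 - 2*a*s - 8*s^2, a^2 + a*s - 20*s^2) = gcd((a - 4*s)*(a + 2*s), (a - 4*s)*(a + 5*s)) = -a + 4*s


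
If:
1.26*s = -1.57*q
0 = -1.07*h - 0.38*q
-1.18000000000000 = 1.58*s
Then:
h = -0.21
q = 0.60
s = -0.75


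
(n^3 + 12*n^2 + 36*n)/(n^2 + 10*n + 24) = n*(n + 6)/(n + 4)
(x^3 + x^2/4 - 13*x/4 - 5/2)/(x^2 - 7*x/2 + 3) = (4*x^2 + 9*x + 5)/(2*(2*x - 3))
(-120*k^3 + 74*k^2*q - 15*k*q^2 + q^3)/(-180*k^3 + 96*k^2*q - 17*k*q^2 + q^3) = (-4*k + q)/(-6*k + q)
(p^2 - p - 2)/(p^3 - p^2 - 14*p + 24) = (p + 1)/(p^2 + p - 12)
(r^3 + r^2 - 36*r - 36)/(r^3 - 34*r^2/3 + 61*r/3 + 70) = 3*(r^2 + 7*r + 6)/(3*r^2 - 16*r - 35)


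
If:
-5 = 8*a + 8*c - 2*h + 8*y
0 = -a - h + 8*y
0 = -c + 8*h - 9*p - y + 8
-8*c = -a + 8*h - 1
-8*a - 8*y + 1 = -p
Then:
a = 1209/5860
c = -34931/46880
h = 525/586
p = 10271/5860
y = 6459/46880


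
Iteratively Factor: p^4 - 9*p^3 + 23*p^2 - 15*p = (p)*(p^3 - 9*p^2 + 23*p - 15) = p*(p - 3)*(p^2 - 6*p + 5) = p*(p - 3)*(p - 1)*(p - 5)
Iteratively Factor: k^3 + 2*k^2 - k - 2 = (k - 1)*(k^2 + 3*k + 2) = (k - 1)*(k + 1)*(k + 2)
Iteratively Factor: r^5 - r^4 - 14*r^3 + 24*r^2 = (r)*(r^4 - r^3 - 14*r^2 + 24*r) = r*(r - 3)*(r^3 + 2*r^2 - 8*r) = r^2*(r - 3)*(r^2 + 2*r - 8) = r^2*(r - 3)*(r + 4)*(r - 2)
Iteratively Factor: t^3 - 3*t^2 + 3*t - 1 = (t - 1)*(t^2 - 2*t + 1) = (t - 1)^2*(t - 1)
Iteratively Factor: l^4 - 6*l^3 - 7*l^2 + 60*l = (l)*(l^3 - 6*l^2 - 7*l + 60) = l*(l - 5)*(l^2 - l - 12) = l*(l - 5)*(l - 4)*(l + 3)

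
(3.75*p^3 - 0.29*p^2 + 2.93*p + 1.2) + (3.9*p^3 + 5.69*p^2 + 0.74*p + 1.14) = 7.65*p^3 + 5.4*p^2 + 3.67*p + 2.34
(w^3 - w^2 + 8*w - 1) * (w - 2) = w^4 - 3*w^3 + 10*w^2 - 17*w + 2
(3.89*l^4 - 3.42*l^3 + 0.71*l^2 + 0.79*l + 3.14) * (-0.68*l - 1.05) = -2.6452*l^5 - 1.7589*l^4 + 3.1082*l^3 - 1.2827*l^2 - 2.9647*l - 3.297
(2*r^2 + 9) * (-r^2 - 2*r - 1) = -2*r^4 - 4*r^3 - 11*r^2 - 18*r - 9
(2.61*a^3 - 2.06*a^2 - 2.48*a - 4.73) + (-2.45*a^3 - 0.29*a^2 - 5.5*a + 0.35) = 0.16*a^3 - 2.35*a^2 - 7.98*a - 4.38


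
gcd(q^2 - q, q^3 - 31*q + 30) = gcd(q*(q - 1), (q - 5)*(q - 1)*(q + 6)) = q - 1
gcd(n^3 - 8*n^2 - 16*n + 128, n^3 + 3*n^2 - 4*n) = n + 4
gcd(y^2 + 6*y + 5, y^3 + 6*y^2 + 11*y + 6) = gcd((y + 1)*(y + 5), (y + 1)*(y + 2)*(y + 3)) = y + 1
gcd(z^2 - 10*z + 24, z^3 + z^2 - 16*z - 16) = z - 4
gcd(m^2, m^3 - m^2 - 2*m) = m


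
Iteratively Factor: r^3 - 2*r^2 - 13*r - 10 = (r + 1)*(r^2 - 3*r - 10) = (r + 1)*(r + 2)*(r - 5)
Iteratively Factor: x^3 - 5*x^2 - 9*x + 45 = (x - 5)*(x^2 - 9) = (x - 5)*(x + 3)*(x - 3)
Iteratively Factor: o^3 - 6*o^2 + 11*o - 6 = (o - 1)*(o^2 - 5*o + 6) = (o - 3)*(o - 1)*(o - 2)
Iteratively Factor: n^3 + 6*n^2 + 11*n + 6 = (n + 1)*(n^2 + 5*n + 6) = (n + 1)*(n + 2)*(n + 3)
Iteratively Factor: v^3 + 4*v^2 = (v)*(v^2 + 4*v) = v*(v + 4)*(v)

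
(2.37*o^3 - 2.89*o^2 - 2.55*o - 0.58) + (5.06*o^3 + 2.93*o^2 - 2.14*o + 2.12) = 7.43*o^3 + 0.04*o^2 - 4.69*o + 1.54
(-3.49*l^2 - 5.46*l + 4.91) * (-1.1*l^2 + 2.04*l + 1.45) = 3.839*l^4 - 1.1136*l^3 - 21.5999*l^2 + 2.0994*l + 7.1195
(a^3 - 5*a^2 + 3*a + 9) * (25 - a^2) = -a^5 + 5*a^4 + 22*a^3 - 134*a^2 + 75*a + 225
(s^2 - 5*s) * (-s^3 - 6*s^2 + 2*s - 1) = -s^5 - s^4 + 32*s^3 - 11*s^2 + 5*s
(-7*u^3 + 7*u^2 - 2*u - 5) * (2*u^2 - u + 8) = -14*u^5 + 21*u^4 - 67*u^3 + 48*u^2 - 11*u - 40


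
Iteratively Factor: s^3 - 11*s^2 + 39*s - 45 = (s - 3)*(s^2 - 8*s + 15) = (s - 5)*(s - 3)*(s - 3)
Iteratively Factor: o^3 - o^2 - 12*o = (o - 4)*(o^2 + 3*o) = (o - 4)*(o + 3)*(o)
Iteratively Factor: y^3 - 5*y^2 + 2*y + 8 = (y - 4)*(y^2 - y - 2) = (y - 4)*(y + 1)*(y - 2)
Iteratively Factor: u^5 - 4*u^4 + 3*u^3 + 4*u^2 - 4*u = (u - 2)*(u^4 - 2*u^3 - u^2 + 2*u) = u*(u - 2)*(u^3 - 2*u^2 - u + 2) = u*(u - 2)*(u + 1)*(u^2 - 3*u + 2) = u*(u - 2)*(u - 1)*(u + 1)*(u - 2)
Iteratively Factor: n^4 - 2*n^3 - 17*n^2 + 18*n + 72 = (n + 3)*(n^3 - 5*n^2 - 2*n + 24) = (n - 3)*(n + 3)*(n^2 - 2*n - 8) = (n - 4)*(n - 3)*(n + 3)*(n + 2)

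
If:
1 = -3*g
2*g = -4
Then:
No Solution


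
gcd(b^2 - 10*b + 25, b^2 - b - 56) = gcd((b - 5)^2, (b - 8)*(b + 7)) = 1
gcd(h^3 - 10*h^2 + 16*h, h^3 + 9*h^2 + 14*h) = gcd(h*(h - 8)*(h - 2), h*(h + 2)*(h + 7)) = h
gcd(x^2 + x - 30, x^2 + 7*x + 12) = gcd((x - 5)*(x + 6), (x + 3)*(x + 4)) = 1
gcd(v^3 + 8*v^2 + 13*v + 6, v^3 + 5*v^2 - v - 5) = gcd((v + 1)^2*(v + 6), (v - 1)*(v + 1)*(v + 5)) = v + 1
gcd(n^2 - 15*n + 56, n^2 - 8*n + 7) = n - 7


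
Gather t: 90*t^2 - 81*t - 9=90*t^2 - 81*t - 9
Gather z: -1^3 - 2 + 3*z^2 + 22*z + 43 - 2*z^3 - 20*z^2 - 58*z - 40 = -2*z^3 - 17*z^2 - 36*z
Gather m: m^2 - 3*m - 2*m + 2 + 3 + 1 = m^2 - 5*m + 6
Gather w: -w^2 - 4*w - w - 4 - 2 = -w^2 - 5*w - 6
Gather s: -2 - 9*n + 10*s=-9*n + 10*s - 2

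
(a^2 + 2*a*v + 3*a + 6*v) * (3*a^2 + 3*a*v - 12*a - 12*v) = 3*a^4 + 9*a^3*v - 3*a^3 + 6*a^2*v^2 - 9*a^2*v - 36*a^2 - 6*a*v^2 - 108*a*v - 72*v^2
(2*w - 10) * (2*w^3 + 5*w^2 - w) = 4*w^4 - 10*w^3 - 52*w^2 + 10*w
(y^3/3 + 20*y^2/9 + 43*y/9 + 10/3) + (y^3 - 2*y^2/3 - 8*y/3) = 4*y^3/3 + 14*y^2/9 + 19*y/9 + 10/3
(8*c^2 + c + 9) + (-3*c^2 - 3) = 5*c^2 + c + 6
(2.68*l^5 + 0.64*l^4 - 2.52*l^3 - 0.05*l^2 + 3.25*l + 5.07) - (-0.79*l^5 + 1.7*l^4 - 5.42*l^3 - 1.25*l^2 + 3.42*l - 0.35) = 3.47*l^5 - 1.06*l^4 + 2.9*l^3 + 1.2*l^2 - 0.17*l + 5.42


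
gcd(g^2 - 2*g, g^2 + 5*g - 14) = g - 2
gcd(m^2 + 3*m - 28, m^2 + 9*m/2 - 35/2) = m + 7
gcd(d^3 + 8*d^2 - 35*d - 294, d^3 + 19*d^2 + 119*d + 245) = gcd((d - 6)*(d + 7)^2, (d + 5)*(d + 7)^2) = d^2 + 14*d + 49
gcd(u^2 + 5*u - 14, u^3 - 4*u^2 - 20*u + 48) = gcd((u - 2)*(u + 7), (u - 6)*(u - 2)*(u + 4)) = u - 2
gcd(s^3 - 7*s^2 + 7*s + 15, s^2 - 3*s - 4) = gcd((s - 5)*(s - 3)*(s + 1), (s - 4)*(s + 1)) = s + 1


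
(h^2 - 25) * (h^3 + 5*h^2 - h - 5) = h^5 + 5*h^4 - 26*h^3 - 130*h^2 + 25*h + 125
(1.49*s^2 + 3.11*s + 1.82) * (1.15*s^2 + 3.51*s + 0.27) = 1.7135*s^4 + 8.8064*s^3 + 13.4114*s^2 + 7.2279*s + 0.4914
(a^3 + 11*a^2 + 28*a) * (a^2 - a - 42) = a^5 + 10*a^4 - 25*a^3 - 490*a^2 - 1176*a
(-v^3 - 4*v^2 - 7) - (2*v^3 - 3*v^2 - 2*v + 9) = -3*v^3 - v^2 + 2*v - 16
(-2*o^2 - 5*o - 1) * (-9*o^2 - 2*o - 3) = 18*o^4 + 49*o^3 + 25*o^2 + 17*o + 3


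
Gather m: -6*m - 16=-6*m - 16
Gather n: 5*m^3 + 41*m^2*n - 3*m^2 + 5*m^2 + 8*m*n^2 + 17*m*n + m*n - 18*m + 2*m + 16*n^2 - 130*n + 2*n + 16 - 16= 5*m^3 + 2*m^2 - 16*m + n^2*(8*m + 16) + n*(41*m^2 + 18*m - 128)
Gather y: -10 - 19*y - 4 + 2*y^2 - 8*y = 2*y^2 - 27*y - 14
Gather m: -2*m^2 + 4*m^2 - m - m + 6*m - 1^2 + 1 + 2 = 2*m^2 + 4*m + 2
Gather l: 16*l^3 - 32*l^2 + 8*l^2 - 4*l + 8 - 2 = 16*l^3 - 24*l^2 - 4*l + 6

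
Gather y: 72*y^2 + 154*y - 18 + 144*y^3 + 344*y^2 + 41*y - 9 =144*y^3 + 416*y^2 + 195*y - 27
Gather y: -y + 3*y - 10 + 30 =2*y + 20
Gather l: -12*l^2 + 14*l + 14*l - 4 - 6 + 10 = -12*l^2 + 28*l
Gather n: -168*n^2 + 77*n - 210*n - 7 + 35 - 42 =-168*n^2 - 133*n - 14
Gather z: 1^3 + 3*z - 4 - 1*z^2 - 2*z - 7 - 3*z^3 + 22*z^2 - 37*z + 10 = -3*z^3 + 21*z^2 - 36*z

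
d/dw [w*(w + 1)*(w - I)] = 3*w^2 + 2*w*(1 - I) - I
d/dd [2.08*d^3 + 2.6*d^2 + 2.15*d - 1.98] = 6.24*d^2 + 5.2*d + 2.15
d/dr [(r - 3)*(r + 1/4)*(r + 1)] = 3*r^2 - 7*r/2 - 7/2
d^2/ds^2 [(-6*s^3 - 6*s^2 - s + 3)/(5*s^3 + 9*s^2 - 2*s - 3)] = 10*(24*s^6 - 51*s^5 - 81*s^4 + 13*s^3 - 9*s^2 - 54*s + 9)/(125*s^9 + 675*s^8 + 1065*s^7 - 36*s^6 - 1236*s^5 - 441*s^4 + 451*s^3 + 207*s^2 - 54*s - 27)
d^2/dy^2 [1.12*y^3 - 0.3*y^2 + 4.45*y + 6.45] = 6.72*y - 0.6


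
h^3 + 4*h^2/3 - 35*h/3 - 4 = (h - 3)*(h + 1/3)*(h + 4)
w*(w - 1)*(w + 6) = w^3 + 5*w^2 - 6*w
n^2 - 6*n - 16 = (n - 8)*(n + 2)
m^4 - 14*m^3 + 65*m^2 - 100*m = m*(m - 5)^2*(m - 4)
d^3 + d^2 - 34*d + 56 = (d - 4)*(d - 2)*(d + 7)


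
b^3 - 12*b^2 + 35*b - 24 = (b - 8)*(b - 3)*(b - 1)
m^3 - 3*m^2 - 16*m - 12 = (m - 6)*(m + 1)*(m + 2)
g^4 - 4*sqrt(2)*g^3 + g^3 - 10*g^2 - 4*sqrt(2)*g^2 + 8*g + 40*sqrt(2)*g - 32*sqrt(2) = (g - 2)*(g - 1)*(g + 4)*(g - 4*sqrt(2))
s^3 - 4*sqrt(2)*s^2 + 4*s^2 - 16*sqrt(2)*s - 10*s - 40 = (s + 4)*(s - 5*sqrt(2))*(s + sqrt(2))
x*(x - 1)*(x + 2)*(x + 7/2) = x^4 + 9*x^3/2 + 3*x^2/2 - 7*x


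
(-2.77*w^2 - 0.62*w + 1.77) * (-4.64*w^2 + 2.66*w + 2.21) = 12.8528*w^4 - 4.4914*w^3 - 15.9837*w^2 + 3.338*w + 3.9117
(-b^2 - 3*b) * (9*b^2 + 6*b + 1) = -9*b^4 - 33*b^3 - 19*b^2 - 3*b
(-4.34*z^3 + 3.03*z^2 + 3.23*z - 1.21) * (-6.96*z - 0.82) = 30.2064*z^4 - 17.53*z^3 - 24.9654*z^2 + 5.773*z + 0.9922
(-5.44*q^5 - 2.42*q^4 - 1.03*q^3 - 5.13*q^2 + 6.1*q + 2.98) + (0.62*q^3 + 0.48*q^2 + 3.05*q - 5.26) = -5.44*q^5 - 2.42*q^4 - 0.41*q^3 - 4.65*q^2 + 9.15*q - 2.28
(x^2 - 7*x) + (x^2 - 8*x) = 2*x^2 - 15*x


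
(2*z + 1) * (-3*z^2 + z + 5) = -6*z^3 - z^2 + 11*z + 5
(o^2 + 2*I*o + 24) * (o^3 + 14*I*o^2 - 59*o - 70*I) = o^5 + 16*I*o^4 - 63*o^3 + 148*I*o^2 - 1276*o - 1680*I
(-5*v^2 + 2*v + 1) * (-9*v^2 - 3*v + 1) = 45*v^4 - 3*v^3 - 20*v^2 - v + 1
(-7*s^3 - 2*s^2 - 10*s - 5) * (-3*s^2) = 21*s^5 + 6*s^4 + 30*s^3 + 15*s^2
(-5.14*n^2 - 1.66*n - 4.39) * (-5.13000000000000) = 26.3682*n^2 + 8.5158*n + 22.5207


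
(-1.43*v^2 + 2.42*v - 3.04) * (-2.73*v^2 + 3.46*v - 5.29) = 3.9039*v^4 - 11.5544*v^3 + 24.2371*v^2 - 23.3202*v + 16.0816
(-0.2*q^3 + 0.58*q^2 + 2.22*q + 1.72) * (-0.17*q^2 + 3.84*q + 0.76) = 0.034*q^5 - 0.8666*q^4 + 1.6978*q^3 + 8.6732*q^2 + 8.292*q + 1.3072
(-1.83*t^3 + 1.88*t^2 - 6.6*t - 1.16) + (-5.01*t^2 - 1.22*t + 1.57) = -1.83*t^3 - 3.13*t^2 - 7.82*t + 0.41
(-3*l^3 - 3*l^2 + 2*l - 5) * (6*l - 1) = -18*l^4 - 15*l^3 + 15*l^2 - 32*l + 5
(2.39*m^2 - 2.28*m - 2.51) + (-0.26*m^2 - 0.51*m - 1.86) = 2.13*m^2 - 2.79*m - 4.37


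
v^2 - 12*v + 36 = (v - 6)^2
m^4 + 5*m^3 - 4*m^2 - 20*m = m*(m - 2)*(m + 2)*(m + 5)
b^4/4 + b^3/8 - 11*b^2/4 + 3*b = b*(b/4 + 1)*(b - 2)*(b - 3/2)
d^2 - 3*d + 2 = (d - 2)*(d - 1)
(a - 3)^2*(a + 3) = a^3 - 3*a^2 - 9*a + 27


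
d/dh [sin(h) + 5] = cos(h)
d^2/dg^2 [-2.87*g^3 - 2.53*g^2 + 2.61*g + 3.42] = -17.22*g - 5.06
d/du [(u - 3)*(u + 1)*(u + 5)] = 3*u^2 + 6*u - 13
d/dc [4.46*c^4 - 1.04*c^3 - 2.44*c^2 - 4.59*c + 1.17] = 17.84*c^3 - 3.12*c^2 - 4.88*c - 4.59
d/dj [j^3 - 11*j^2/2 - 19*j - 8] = 3*j^2 - 11*j - 19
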